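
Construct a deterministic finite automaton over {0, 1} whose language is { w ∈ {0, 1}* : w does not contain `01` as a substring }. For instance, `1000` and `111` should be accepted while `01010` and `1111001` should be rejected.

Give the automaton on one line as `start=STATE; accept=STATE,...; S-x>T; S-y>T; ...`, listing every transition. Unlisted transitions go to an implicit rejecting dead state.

This is the complement of 'contains `01`'. Use the same substring-matching states — A through C holding how much of `01` has just been matched — but flip the accepting set: everything except the trap C accepts.
3 states suffice.
       0  1 
>* A   B  A 
 * B   B  C 
   C   C  C 
(> = start, * = accepting)

start=A; accept=A,B; A-0>B; A-1>A; B-0>B; B-1>C; C-0>C; C-1>C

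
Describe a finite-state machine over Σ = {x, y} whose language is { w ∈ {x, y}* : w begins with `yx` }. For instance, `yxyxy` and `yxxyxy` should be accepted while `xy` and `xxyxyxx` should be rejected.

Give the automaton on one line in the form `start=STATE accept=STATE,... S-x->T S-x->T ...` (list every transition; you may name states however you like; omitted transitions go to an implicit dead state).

Check the first 2 symbols one by one: A through B record how many have matched `yx` so far; any wrong symbol goes to the dead state D. After all 2 match we enter the accepting sink C.
       x  y 
>  A   D  B 
   B   C  D 
 * C   C  C 
   D   D  D 
(> = start, * = accepting)

start=A accept=C A-x->D A-y->B B-x->C B-y->D C-x->C C-y->C D-x->D D-y->D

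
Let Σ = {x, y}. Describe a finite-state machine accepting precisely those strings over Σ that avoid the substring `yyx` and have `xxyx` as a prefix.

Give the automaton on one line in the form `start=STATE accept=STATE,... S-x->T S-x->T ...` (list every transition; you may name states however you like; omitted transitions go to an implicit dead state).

Build one automaton per condition and run them in lockstep. One (4 states) tracks partial matches of the forbidden pattern `yyx`; the other (6 states) tracks whether the input so far still matches the prefix `xxyx`. Each combined state is a pair, one component from each; accept when both components accept. After merging equivalent states the machine shrinks.
An 8-state machine:
        x   y  
>  S0   S1  S2 
   S1   S3  S2 
   S2   S2  S2 
   S3   S2  S4 
   S4   S5  S2 
 * S5   S5  S6 
 * S6   S5  S7 
 * S7   S2  S7 
(> = start, * = accepting)

start=S0 accept=S5,S6,S7 S0-x->S1 S0-y->S2 S1-x->S3 S1-y->S2 S2-x->S2 S2-y->S2 S3-x->S2 S3-y->S4 S4-x->S5 S4-y->S2 S5-x->S5 S5-y->S6 S6-x->S5 S6-y->S7 S7-x->S2 S7-y->S7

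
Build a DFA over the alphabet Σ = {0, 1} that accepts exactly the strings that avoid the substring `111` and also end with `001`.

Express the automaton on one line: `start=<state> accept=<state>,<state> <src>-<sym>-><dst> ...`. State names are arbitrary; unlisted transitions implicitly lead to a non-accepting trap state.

Handle the two conditions separately and then intersect. One (4 states) tracks partial matches of the forbidden pattern `111`; the other (4 states) tracks how much of the suffix `001` has currently been matched. Each combined state is a pair, one component from each; accept when both components accept.
With 10 states:
       0  1 
>  A   B  C 
   B   D  C 
   C   B  E 
   D   D  F 
   E   B  G 
 * F   B  E 
   G   H  G 
   H   I  G 
   I   I  J 
   J   H  G 
(> = start, * = accepting)

start=A accept=F A-0->B A-1->C B-0->D B-1->C C-0->B C-1->E D-0->D D-1->F E-0->B E-1->G F-0->B F-1->E G-0->H G-1->G H-0->I H-1->G I-0->I I-1->J J-0->H J-1->G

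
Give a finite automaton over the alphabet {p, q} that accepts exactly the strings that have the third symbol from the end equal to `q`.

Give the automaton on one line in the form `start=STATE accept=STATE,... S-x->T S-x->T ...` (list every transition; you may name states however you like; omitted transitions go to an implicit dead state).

Because acceptance depends on a position counted from the end, the machine has to buffer the most recent 3 symbols. Make each state the string of the last up-to-3 symbols read; on input `x` shift the window left and append `x`. Accept when the buffered window has length 3 and begins with `q`.
          p    q  
>  s0     s1   s2 
   s1     s3   s4 
   s2     s5   s6 
   s3     s7   s8 
   s4     s9  s10 
   s5    s11  s12 
   s6    s13  s14 
   s7     s7   s8 
   s8     s9  s10 
   s9    s11  s12 
   s10   s13  s14 
 * s11    s7   s8 
 * s12    s9  s10 
 * s13   s11  s12 
 * s14   s13  s14 
(> = start, * = accepting)

start=s0 accept=s11,s12,s13,s14 s0-p->s1 s0-q->s2 s1-p->s3 s1-q->s4 s2-p->s5 s2-q->s6 s3-p->s7 s3-q->s8 s4-p->s9 s4-q->s10 s5-p->s11 s5-q->s12 s6-p->s13 s6-q->s14 s7-p->s7 s7-q->s8 s8-p->s9 s8-q->s10 s9-p->s11 s9-q->s12 s10-p->s13 s10-q->s14 s11-p->s7 s11-q->s8 s12-p->s9 s12-q->s10 s13-p->s11 s13-q->s12 s14-p->s13 s14-q->s14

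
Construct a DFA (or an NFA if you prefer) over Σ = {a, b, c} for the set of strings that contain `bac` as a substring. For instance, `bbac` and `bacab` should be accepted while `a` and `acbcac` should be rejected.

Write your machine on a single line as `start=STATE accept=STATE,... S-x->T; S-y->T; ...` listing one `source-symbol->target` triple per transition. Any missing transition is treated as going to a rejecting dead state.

States q0..q2 record the length of the longest prefix of `bac` that matches the current input suffix. Reaching q3 means `bac` has been seen, and we stay there forever. Accept from q3.
4 states suffice.
        a   b   c  
>  q0   q0  q1  q0 
   q1   q2  q1  q0 
   q2   q0  q1  q3 
 * q3   q3  q3  q3 
(> = start, * = accepting)

start=q0; accept=q3; q0-a->q0; q0-b->q1; q0-c->q0; q1-a->q2; q1-b->q1; q1-c->q0; q2-a->q0; q2-b->q1; q2-c->q3; q3-a->q3; q3-b->q3; q3-c->q3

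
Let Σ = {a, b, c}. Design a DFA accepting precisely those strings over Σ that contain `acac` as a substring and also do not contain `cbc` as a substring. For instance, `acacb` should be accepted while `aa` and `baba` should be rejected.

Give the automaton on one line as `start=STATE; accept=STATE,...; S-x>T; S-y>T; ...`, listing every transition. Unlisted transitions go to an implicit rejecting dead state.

Run two small machines in parallel and take their product. The first has 5 states tracking whether and how much of `acac` has been seen; the second has 4 states tracking partial matches of the forbidden pattern `cbc`. A product state is a pair (one from each), accepting exactly when both do. Minimizing collapses redundant product states.
A 10-state machine:
        a   b   c  
>  s0   s1  s0  s2 
   s1   s1  s0  s3 
   s2   s1  s4  s2 
   s3   s5  s4  s2 
   s4   s1  s0  s6 
   s5   s1  s0  s7 
   s6   s6  s6  s6 
 * s7   s8  s9  s7 
 * s8   s8  s8  s7 
 * s9   s8  s8  s6 
(> = start, * = accepting)

start=s0; accept=s7,s8,s9; s0-a>s1; s0-b>s0; s0-c>s2; s1-a>s1; s1-b>s0; s1-c>s3; s2-a>s1; s2-b>s4; s2-c>s2; s3-a>s5; s3-b>s4; s3-c>s2; s4-a>s1; s4-b>s0; s4-c>s6; s5-a>s1; s5-b>s0; s5-c>s7; s6-a>s6; s6-b>s6; s6-c>s6; s7-a>s8; s7-b>s9; s7-c>s7; s8-a>s8; s8-b>s8; s8-c>s7; s9-a>s8; s9-b>s8; s9-c>s6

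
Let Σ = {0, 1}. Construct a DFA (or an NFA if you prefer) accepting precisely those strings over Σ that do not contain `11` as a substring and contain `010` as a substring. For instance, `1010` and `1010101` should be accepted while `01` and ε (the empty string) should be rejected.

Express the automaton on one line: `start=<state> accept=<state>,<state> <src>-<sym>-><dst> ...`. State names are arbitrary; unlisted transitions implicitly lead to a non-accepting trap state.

start=q0 accept=q5,q7 q0-0->q1 q0-1->q2 q1-0->q1 q1-1->q3 q2-0->q1 q2-1->q4 q3-0->q5 q3-1->q4 q4-0->q6 q4-1->q4 q5-0->q5 q5-1->q7 q6-0->q6 q6-1->q8 q7-0->q5 q7-1->q9 q8-0->q9 q8-1->q4 q9-0->q9 q9-1->q9

Handle the two conditions separately and then intersect. The first has 3 states tracking partial matches of the forbidden pattern `11`; the second has 4 states tracking whether and how much of `010` has been seen. A product state is a pair (one from each), accepting exactly when both do.
        0   1  
>  q0   q1  q2 
   q1   q1  q3 
   q2   q1  q4 
   q3   q5  q4 
   q4   q6  q4 
 * q5   q5  q7 
   q6   q6  q8 
 * q7   q5  q9 
   q8   q9  q4 
   q9   q9  q9 
(> = start, * = accepting)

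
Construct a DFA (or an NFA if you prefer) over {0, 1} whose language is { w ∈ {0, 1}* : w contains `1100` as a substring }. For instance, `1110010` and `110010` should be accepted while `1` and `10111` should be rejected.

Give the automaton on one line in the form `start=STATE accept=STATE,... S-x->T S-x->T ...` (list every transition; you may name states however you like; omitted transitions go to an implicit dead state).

Track how much of `1100` has been matched so far: state s0 is no progress, s4 is the absorbing accept state reached once `1100` has occurred. Intermediate states record partial matches; on a mismatch, fall back to the longest reusable overlap.
        0   1  
>  s0   s0  s1 
   s1   s0  s2 
   s2   s3  s2 
   s3   s4  s1 
 * s4   s4  s4 
(> = start, * = accepting)

start=s0 accept=s4 s0-0->s0 s0-1->s1 s1-0->s0 s1-1->s2 s2-0->s3 s2-1->s2 s3-0->s4 s3-1->s1 s4-0->s4 s4-1->s4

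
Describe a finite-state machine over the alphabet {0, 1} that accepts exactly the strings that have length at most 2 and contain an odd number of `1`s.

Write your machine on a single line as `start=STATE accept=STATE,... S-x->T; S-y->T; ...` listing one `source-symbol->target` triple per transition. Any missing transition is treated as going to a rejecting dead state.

Run two small machines in parallel and take their product. The first has 4 states tracking the input length, saturating at 3; the second has 2 states tracking the count of `1`s modulo 2. A product state is a pair (one from each), accepting exactly when both do. After merging equivalent states the machine shrinks.
5 states suffice.
        0   1  
>  S0   S1  S2 
   S1   S3  S4 
 * S2   S4  S3 
   S3   S3  S3 
 * S4   S3  S3 
(> = start, * = accepting)

start=S0; accept=S2,S4; S0-0->S1; S0-1->S2; S1-0->S3; S1-1->S4; S2-0->S4; S2-1->S3; S3-0->S3; S3-1->S3; S4-0->S3; S4-1->S3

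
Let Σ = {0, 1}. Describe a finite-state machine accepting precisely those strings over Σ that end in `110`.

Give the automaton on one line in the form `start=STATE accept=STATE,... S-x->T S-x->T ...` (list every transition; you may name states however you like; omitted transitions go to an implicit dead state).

Remember how much of `110` the current input suffix matches. State S0 means no match yet; S1 means the last symbol is `1`; S2 means the last 2 symbols are `11`; S3 means the last 3 symbols are `110`. Only S3 accepts. On a mismatch, fall back to the longest proper suffix that is still a prefix of `110`.
        0   1  
>  S0   S0  S1 
   S1   S0  S2 
   S2   S3  S2 
 * S3   S0  S1 
(> = start, * = accepting)

start=S0 accept=S3 S0-0->S0 S0-1->S1 S1-0->S0 S1-1->S2 S2-0->S3 S2-1->S2 S3-0->S0 S3-1->S1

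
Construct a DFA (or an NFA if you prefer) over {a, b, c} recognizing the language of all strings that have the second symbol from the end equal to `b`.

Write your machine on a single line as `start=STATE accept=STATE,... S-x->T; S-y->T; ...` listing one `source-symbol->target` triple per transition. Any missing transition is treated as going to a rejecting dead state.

start=S0; accept=S7,S8,S9; S0-a->S1; S0-b->S2; S0-c->S3; S1-a->S4; S1-b->S5; S1-c->S6; S2-a->S7; S2-b->S8; S2-c->S9; S3-a->S10; S3-b->S11; S3-c->S12; S4-a->S4; S4-b->S5; S4-c->S6; S5-a->S7; S5-b->S8; S5-c->S9; S6-a->S10; S6-b->S11; S6-c->S12; S7-a->S4; S7-b->S5; S7-c->S6; S8-a->S7; S8-b->S8; S8-c->S9; S9-a->S10; S9-b->S11; S9-c->S12; S10-a->S4; S10-b->S5; S10-c->S6; S11-a->S7; S11-b->S8; S11-c->S9; S12-a->S10; S12-b->S11; S12-c->S12

Because acceptance depends on a position counted from the end, the machine has to buffer the most recent 2 symbols. Make each state the string of the last up-to-2 symbols read; on input `x` shift the window left and append `x`. Accept when the buffered window has length 2 and begins with `b`.
A 13-state machine:
          a    b    c  
>  S0     S1   S2   S3 
   S1     S4   S5   S6 
   S2     S7   S8   S9 
   S3    S10  S11  S12 
   S4     S4   S5   S6 
   S5     S7   S8   S9 
   S6    S10  S11  S12 
 * S7     S4   S5   S6 
 * S8     S7   S8   S9 
 * S9    S10  S11  S12 
   S10    S4   S5   S6 
   S11    S7   S8   S9 
   S12   S10  S11  S12 
(> = start, * = accepting)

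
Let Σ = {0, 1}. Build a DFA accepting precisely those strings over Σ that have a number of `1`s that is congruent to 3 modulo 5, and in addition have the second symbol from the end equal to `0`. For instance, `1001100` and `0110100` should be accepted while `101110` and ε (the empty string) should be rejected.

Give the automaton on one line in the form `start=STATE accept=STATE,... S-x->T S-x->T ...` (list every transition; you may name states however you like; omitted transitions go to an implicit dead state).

Run two small machines in parallel and take their product. One (5 states) tracks the count of `1`s modulo 5; the other (7 states) tracks the last 2 symbols read. Each combined state is a pair, one component from each; accept when both components accept. Minimizing collapses redundant product states.
       0  1 
>  A   A  B 
   B   B  C 
   C   D  E 
   D   D  F 
   E   G  H 
 * F   G  H 
   G   I  H 
   H   H  A 
 * I   I  H 
(> = start, * = accepting)

start=A accept=F,I A-0->A A-1->B B-0->B B-1->C C-0->D C-1->E D-0->D D-1->F E-0->G E-1->H F-0->G F-1->H G-0->I G-1->H H-0->H H-1->A I-0->I I-1->H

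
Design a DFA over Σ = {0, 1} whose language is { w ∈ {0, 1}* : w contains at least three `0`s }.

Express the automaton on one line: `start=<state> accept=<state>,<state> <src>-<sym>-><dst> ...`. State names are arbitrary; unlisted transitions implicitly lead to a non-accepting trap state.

Count `0`s, saturating at 4: states s0 through s3 mean 0 through 3 `0`s seen; s4 means more than 3. Each `0` increments (capped at s4); other symbols loop. Accept from {s3, s4}.
A 5-state machine:
        0   1  
>  s0   s1  s0 
   s1   s2  s1 
   s2   s3  s2 
 * s3   s4  s3 
 * s4   s4  s4 
(> = start, * = accepting)

start=s0 accept=s3,s4 s0-0->s1 s0-1->s0 s1-0->s2 s1-1->s1 s2-0->s3 s2-1->s2 s3-0->s4 s3-1->s3 s4-0->s4 s4-1->s4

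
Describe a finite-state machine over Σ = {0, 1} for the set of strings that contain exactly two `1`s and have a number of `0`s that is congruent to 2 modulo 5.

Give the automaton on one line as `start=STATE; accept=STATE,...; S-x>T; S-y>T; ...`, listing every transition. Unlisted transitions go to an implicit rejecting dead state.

Handle the two conditions separately and then intersect. The first has 4 states tracking the count of `1`s, saturating at 3; the second has 5 states tracking the count of `0`s modulo 5. A product state is a pair (one from each), accepting exactly when both do. Minimizing collapses redundant product states.
          0    1  
>  s0     s1   s2 
   s1     s3   s4 
   s2     s4   s5 
   s3     s6   s7 
   s4     s7   s8 
   s5     s8   s9 
   s6    s10  s11 
   s7    s11  s12 
   s8    s12   s9 
   s9     s9   s9 
   s10    s0  s13 
   s11   s13  s14 
 * s12   s14   s9 
   s13    s2  s15 
   s14   s15   s9 
   s15    s5   s9 
(> = start, * = accepting)

start=s0; accept=s12; s0-0>s1; s0-1>s2; s1-0>s3; s1-1>s4; s2-0>s4; s2-1>s5; s3-0>s6; s3-1>s7; s4-0>s7; s4-1>s8; s5-0>s8; s5-1>s9; s6-0>s10; s6-1>s11; s7-0>s11; s7-1>s12; s8-0>s12; s8-1>s9; s9-0>s9; s9-1>s9; s10-0>s0; s10-1>s13; s11-0>s13; s11-1>s14; s12-0>s14; s12-1>s9; s13-0>s2; s13-1>s15; s14-0>s15; s14-1>s9; s15-0>s5; s15-1>s9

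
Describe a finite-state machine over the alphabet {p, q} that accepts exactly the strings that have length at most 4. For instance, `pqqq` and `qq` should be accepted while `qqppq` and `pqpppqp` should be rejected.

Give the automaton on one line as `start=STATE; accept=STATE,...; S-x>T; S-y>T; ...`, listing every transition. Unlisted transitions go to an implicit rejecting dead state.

start=A; accept=A,B,C,D,E; A-p>B; A-q>B; B-p>C; B-q>C; C-p>D; C-q>D; D-p>E; D-q>E; E-p>F; E-q>F; F-p>F; F-q>F

We only need to distinguish lengths 0, 1, …, 4, and '>4'. Chain A → B → C → D → E → F on every symbol, with F looping. Accepting states: {A, B, C, D, E}.
6 states suffice.
       p  q 
>* A   B  B 
 * B   C  C 
 * C   D  D 
 * D   E  E 
 * E   F  F 
   F   F  F 
(> = start, * = accepting)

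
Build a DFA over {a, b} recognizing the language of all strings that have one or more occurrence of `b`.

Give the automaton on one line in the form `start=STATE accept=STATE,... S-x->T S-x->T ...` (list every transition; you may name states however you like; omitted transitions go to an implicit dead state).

Only the number of `b`s matters, and only up to 2. Make a chain q0 → q1 → q2 advanced by each `b` (with q2 absorbing); every other symbol self-loops. The accepting set is {q1, q2}.
A 3-state machine:
        a   b  
>  q0   q0  q1 
 * q1   q1  q2 
 * q2   q2  q2 
(> = start, * = accepting)

start=q0 accept=q1,q2 q0-a->q0 q0-b->q1 q1-a->q1 q1-b->q2 q2-a->q2 q2-b->q2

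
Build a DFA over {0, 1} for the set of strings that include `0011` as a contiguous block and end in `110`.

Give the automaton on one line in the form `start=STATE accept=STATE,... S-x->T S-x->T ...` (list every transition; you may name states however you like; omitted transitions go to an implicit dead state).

Handle the two conditions separately and then intersect. The first has 5 states tracking whether and how much of `0011` has been seen; the second has 4 states tracking how much of the suffix `110` has currently been matched. A product state is a pair (one from each), accepting exactly when both do. Equivalent product states are then merged.
An 8-state machine:
        0   1  
>  q0   q1  q0 
   q1   q2  q0 
   q2   q2  q3 
   q3   q1  q4 
   q4   q5  q4 
 * q5   q6  q7 
   q6   q6  q7 
   q7   q6  q4 
(> = start, * = accepting)

start=q0 accept=q5 q0-0->q1 q0-1->q0 q1-0->q2 q1-1->q0 q2-0->q2 q2-1->q3 q3-0->q1 q3-1->q4 q4-0->q5 q4-1->q4 q5-0->q6 q5-1->q7 q6-0->q6 q6-1->q7 q7-0->q6 q7-1->q4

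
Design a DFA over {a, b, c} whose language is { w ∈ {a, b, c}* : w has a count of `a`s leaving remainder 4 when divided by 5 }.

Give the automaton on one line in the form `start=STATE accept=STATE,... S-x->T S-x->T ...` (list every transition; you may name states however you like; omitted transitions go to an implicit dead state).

The only thing that matters is how many `a`s have appeared, reduced mod 5. Use one state per residue: q0 for 0, …, q4 for 4. Reading `a` moves to the next residue; anything else stays put. q4 is accepting.
With 5 states:
        a   b   c  
>  q0   q1  q0  q0 
   q1   q2  q1  q1 
   q2   q3  q2  q2 
   q3   q4  q3  q3 
 * q4   q0  q4  q4 
(> = start, * = accepting)

start=q0 accept=q4 q0-a->q1 q0-b->q0 q0-c->q0 q1-a->q2 q1-b->q1 q1-c->q1 q2-a->q3 q2-b->q2 q2-c->q2 q3-a->q4 q3-b->q3 q3-c->q3 q4-a->q0 q4-b->q4 q4-c->q4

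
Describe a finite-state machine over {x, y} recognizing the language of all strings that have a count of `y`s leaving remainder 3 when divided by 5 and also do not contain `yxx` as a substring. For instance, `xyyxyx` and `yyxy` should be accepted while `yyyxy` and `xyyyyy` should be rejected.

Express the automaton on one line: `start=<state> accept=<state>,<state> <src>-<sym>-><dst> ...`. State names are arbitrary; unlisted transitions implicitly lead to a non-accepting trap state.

start=q0 accept=q6,q7 q0-x->q0 q0-y->q1 q1-x->q2 q1-y->q3 q2-x->q4 q2-y->q3 q3-x->q5 q3-y->q6 q4-x->q4 q4-y->q4 q5-x->q4 q5-y->q6 q6-x->q7 q6-y->q8 q7-x->q4 q7-y->q8 q8-x->q9 q8-y->q10 q9-x->q4 q9-y->q10 q10-x->q11 q10-y->q1 q11-x->q4 q11-y->q1

Build one automaton per condition and run them in lockstep. One (5 states) tracks the count of `y`s modulo 5; the other (4 states) tracks partial matches of the forbidden pattern `yxx`. Each combined state is a pair, one component from each; accept when both components accept. After merging equivalent states the machine shrinks.
A 12-state machine:
          x    y  
>  q0     q0   q1 
   q1     q2   q3 
   q2     q4   q3 
   q3     q5   q6 
   q4     q4   q4 
   q5     q4   q6 
 * q6     q7   q8 
 * q7     q4   q8 
   q8     q9  q10 
   q9     q4  q10 
   q10   q11   q1 
   q11    q4   q1 
(> = start, * = accepting)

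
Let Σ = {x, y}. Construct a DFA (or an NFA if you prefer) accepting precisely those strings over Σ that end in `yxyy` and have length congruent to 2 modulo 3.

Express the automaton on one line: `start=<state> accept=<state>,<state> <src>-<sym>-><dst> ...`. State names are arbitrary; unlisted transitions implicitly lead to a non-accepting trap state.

start=s0 accept=s13 s0-x->s1 s0-y->s2 s1-x->s3 s1-y->s4 s2-x->s5 s2-y->s4 s3-x->s0 s3-y->s6 s4-x->s7 s4-y->s6 s5-x->s0 s5-y->s8 s6-x->s9 s6-y->s2 s7-x->s1 s7-y->s10 s8-x->s9 s8-y->s11 s9-x->s3 s9-y->s12 s10-x->s5 s10-y->s13 s11-x->s5 s11-y->s4 s12-x->s7 s12-y->s14 s13-x->s7 s13-y->s6 s14-x->s9 s14-y->s2

Build one automaton per condition and run them in lockstep. One (5 states) tracks how much of the suffix `yxyy` has currently been matched; the other (3 states) tracks the input length modulo 3. Each combined state is a pair, one component from each; accept when both components accept.
          x    y  
>  s0     s1   s2 
   s1     s3   s4 
   s2     s5   s4 
   s3     s0   s6 
   s4     s7   s6 
   s5     s0   s8 
   s6     s9   s2 
   s7     s1  s10 
   s8     s9  s11 
   s9     s3  s12 
   s10    s5  s13 
   s11    s5   s4 
   s12    s7  s14 
 * s13    s7   s6 
   s14    s9   s2 
(> = start, * = accepting)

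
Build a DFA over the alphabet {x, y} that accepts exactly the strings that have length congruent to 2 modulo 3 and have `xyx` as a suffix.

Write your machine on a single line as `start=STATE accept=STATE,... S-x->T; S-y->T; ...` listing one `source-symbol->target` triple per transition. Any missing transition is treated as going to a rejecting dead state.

Handle the two conditions separately and then intersect. One (3 states) tracks the input length modulo 3; the other (4 states) tracks how much of the suffix `xyx` has currently been matched. Each combined state is a pair, one component from each; accept when both components accept. Minimizing collapses redundant product states.
A 6-state machine:
        x   y  
>  S0   S1  S1 
   S1   S2  S2 
   S2   S3  S0 
   S3   S1  S4 
   S4   S5  S2 
 * S5   S3  S0 
(> = start, * = accepting)

start=S0; accept=S5; S0-x->S1; S0-y->S1; S1-x->S2; S1-y->S2; S2-x->S3; S2-y->S0; S3-x->S1; S3-y->S4; S4-x->S5; S4-y->S2; S5-x->S3; S5-y->S0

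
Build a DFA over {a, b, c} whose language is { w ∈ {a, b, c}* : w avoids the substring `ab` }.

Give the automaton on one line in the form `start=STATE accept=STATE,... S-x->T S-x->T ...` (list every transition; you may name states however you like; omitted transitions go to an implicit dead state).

start=s0 accept=s0,s1 s0-a->s1 s0-b->s0 s0-c->s0 s1-a->s1 s1-b->s2 s1-c->s0 s2-a->s2 s2-b->s2 s2-c->s2

This is the complement of 'contains `ab`'. Use the same substring-matching states — s0 through s2 holding how much of `ab` has just been matched — but flip the accepting set: everything except the trap s2 accepts.
With 3 states:
        a   b   c  
>* s0   s1  s0  s0 
 * s1   s1  s2  s0 
   s2   s2  s2  s2 
(> = start, * = accepting)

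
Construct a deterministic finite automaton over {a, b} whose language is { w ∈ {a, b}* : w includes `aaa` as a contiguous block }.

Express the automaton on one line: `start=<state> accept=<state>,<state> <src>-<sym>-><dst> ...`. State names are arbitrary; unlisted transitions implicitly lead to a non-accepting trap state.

Track how much of `aaa` has been matched so far: state q0 is no progress, q3 is the absorbing accept state reached once `aaa` has occurred. Intermediate states record partial matches; on a mismatch, fall back to the longest reusable overlap.
        a   b  
>  q0   q1  q0 
   q1   q2  q0 
   q2   q3  q0 
 * q3   q3  q3 
(> = start, * = accepting)

start=q0 accept=q3 q0-a->q1 q0-b->q0 q1-a->q2 q1-b->q0 q2-a->q3 q2-b->q0 q3-a->q3 q3-b->q3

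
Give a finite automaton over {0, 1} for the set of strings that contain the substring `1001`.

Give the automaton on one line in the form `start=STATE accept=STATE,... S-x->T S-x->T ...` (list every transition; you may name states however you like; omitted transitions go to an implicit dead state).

start=S0 accept=S4 S0-0->S0 S0-1->S1 S1-0->S2 S1-1->S1 S2-0->S3 S2-1->S1 S3-0->S0 S3-1->S4 S4-0->S4 S4-1->S4

Track how much of `1001` has been matched so far: state S0 is no progress, S4 is the absorbing accept state reached once `1001` has occurred. Intermediate states record partial matches; on a mismatch, fall back to the longest reusable overlap.
5 states suffice.
        0   1  
>  S0   S0  S1 
   S1   S2  S1 
   S2   S3  S1 
   S3   S0  S4 
 * S4   S4  S4 
(> = start, * = accepting)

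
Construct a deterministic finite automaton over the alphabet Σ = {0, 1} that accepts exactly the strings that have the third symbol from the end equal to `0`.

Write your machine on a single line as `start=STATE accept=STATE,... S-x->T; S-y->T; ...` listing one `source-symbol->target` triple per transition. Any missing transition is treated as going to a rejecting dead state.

start=S0; accept=S7,S8,S9,S10; S0-0->S1; S0-1->S2; S1-0->S3; S1-1->S4; S2-0->S5; S2-1->S6; S3-0->S7; S3-1->S8; S4-0->S9; S4-1->S10; S5-0->S11; S5-1->S12; S6-0->S13; S6-1->S14; S7-0->S7; S7-1->S8; S8-0->S9; S8-1->S10; S9-0->S11; S9-1->S12; S10-0->S13; S10-1->S14; S11-0->S7; S11-1->S8; S12-0->S9; S12-1->S10; S13-0->S11; S13-1->S12; S14-0->S13; S14-1->S14

Because acceptance depends on a position counted from the end, the machine has to buffer the most recent 3 symbols. Make each state the string of the last up-to-3 symbols read; on input `x` shift the window left and append `x`. Accept when the buffered window has length 3 and begins with `0`.
A 15-state machine:
          0    1  
>  S0     S1   S2 
   S1     S3   S4 
   S2     S5   S6 
   S3     S7   S8 
   S4     S9  S10 
   S5    S11  S12 
   S6    S13  S14 
 * S7     S7   S8 
 * S8     S9  S10 
 * S9    S11  S12 
 * S10   S13  S14 
   S11    S7   S8 
   S12    S9  S10 
   S13   S11  S12 
   S14   S13  S14 
(> = start, * = accepting)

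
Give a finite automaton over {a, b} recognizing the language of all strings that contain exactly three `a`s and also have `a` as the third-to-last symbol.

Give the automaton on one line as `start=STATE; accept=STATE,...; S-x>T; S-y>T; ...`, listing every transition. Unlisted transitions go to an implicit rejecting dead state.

start=S0; accept=S4,S8,S9,S12; S0-a>S1; S0-b>S0; S1-a>S2; S1-b>S3; S2-a>S4; S2-b>S5; S3-a>S6; S3-b>S3; S4-a>S7; S4-b>S8; S5-a>S9; S5-b>S10; S6-a>S11; S6-b>S5; S7-a>S7; S7-b>S7; S8-a>S7; S8-b>S12; S9-a>S7; S9-b>S13; S10-a>S14; S10-b>S10; S11-a>S7; S11-b>S8; S12-a>S7; S12-b>S7; S13-a>S7; S13-b>S12; S14-a>S7; S14-b>S13

Run two small machines in parallel and take their product. The first has 5 states tracking the count of `a`s, saturating at 4; the second has 15 states tracking the last 3 symbols read. A product state is a pair (one from each), accepting exactly when both do. Equivalent product states are then merged.
With 15 states:
          a    b  
>  S0     S1   S0 
   S1     S2   S3 
   S2     S4   S5 
   S3     S6   S3 
 * S4     S7   S8 
   S5     S9  S10 
   S6    S11   S5 
   S7     S7   S7 
 * S8     S7  S12 
 * S9     S7  S13 
   S10   S14  S10 
   S11    S7   S8 
 * S12    S7   S7 
   S13    S7  S12 
   S14    S7  S13 
(> = start, * = accepting)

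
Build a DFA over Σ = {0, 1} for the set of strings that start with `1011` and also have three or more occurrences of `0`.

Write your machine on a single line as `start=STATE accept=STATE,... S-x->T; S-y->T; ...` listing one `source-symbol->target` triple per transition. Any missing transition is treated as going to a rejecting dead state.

Handle the two conditions separately and then intersect. The first has 6 states tracking whether the input so far still matches the prefix `1011`; the second has 5 states tracking the count of `0`s, saturating at 4. A product state is a pair (one from each), accepting exactly when both do. After merging equivalent states the machine shrinks.
        0   1  
>  s0   s1  s2 
   s1   s1  s1 
   s2   s3  s1 
   s3   s1  s4 
   s4   s1  s5 
   s5   s6  s5 
   s6   s7  s6 
 * s7   s7  s7 
(> = start, * = accepting)

start=s0; accept=s7; s0-0->s1; s0-1->s2; s1-0->s1; s1-1->s1; s2-0->s3; s2-1->s1; s3-0->s1; s3-1->s4; s4-0->s1; s4-1->s5; s5-0->s6; s5-1->s5; s6-0->s7; s6-1->s6; s7-0->s7; s7-1->s7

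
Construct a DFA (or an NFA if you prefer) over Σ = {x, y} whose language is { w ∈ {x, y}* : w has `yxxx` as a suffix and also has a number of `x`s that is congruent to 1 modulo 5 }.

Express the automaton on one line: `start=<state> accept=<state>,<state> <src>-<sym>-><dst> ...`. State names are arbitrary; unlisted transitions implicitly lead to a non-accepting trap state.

Build one automaton per condition and run them in lockstep. The first has 5 states tracking how much of the suffix `yxxx` has currently been matched; the second has 5 states tracking the count of `x`s modulo 5. A product state is a pair (one from each), accepting exactly when both do. Equivalent product states are then merged.
A 9-state machine:
        x   y  
>  q0   q1  q0 
   q1   q2  q1 
   q2   q3  q2 
   q3   q4  q5 
   q4   q0  q4 
   q5   q6  q5 
   q6   q7  q4 
   q7   q8  q0 
 * q8   q2  q1 
(> = start, * = accepting)

start=q0 accept=q8 q0-x->q1 q0-y->q0 q1-x->q2 q1-y->q1 q2-x->q3 q2-y->q2 q3-x->q4 q3-y->q5 q4-x->q0 q4-y->q4 q5-x->q6 q5-y->q5 q6-x->q7 q6-y->q4 q7-x->q8 q7-y->q0 q8-x->q2 q8-y->q1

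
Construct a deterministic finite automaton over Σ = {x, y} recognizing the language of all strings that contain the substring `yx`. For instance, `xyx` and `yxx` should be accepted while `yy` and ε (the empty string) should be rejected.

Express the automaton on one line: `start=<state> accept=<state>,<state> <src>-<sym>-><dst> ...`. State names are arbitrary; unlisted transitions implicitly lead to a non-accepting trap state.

start=q0 accept=q2 q0-x->q0 q0-y->q1 q1-x->q2 q1-y->q1 q2-x->q2 q2-y->q2

Track how much of `yx` has been matched so far: state q0 is no progress, q2 is the absorbing accept state reached once `yx` has occurred. Intermediate states record partial matches; on a mismatch, fall back to the longest reusable overlap.
With 3 states:
        x   y  
>  q0   q0  q1 
   q1   q2  q1 
 * q2   q2  q2 
(> = start, * = accepting)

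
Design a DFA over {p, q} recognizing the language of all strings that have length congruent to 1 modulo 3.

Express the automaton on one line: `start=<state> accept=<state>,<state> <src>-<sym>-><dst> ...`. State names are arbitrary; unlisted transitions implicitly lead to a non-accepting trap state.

start=A accept=B A-p->B A-q->B B-p->C B-q->C C-p->A C-q->A

Only the length mod 3 matters, so use a 3-cycle: from any state, every input symbol moves to the next state, wrapping C back to A. Mark B accepting.
       p  q 
>  A   B  B 
 * B   C  C 
   C   A  A 
(> = start, * = accepting)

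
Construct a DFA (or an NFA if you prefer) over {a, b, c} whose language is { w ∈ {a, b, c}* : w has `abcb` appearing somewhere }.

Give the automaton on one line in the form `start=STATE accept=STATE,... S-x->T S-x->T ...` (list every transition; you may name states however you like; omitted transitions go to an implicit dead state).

start=s0 accept=s4 s0-a->s1 s0-b->s0 s0-c->s0 s1-a->s1 s1-b->s2 s1-c->s0 s2-a->s1 s2-b->s0 s2-c->s3 s3-a->s1 s3-b->s4 s3-c->s0 s4-a->s4 s4-b->s4 s4-c->s4

Track how much of `abcb` has been matched so far: state s0 is no progress, s4 is the absorbing accept state reached once `abcb` has occurred. Intermediate states record partial matches; on a mismatch, fall back to the longest reusable overlap.
A 5-state machine:
        a   b   c  
>  s0   s1  s0  s0 
   s1   s1  s2  s0 
   s2   s1  s0  s3 
   s3   s1  s4  s0 
 * s4   s4  s4  s4 
(> = start, * = accepting)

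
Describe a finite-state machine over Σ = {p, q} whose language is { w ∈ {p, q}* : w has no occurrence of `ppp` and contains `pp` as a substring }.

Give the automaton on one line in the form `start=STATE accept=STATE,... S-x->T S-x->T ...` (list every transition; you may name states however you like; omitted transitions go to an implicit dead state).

Handle the two conditions separately and then intersect. The first has 4 states tracking partial matches of the forbidden pattern `ppp`; the second has 3 states tracking whether and how much of `pp` has been seen. A product state is a pair (one from each), accepting exactly when both do.
With 6 states:
       p  q 
>  A   B  A 
   B   C  A 
 * C   D  E 
   D   D  D 
 * E   F  E 
 * F   C  E 
(> = start, * = accepting)

start=A accept=C,E,F A-p->B A-q->A B-p->C B-q->A C-p->D C-q->E D-p->D D-q->D E-p->F E-q->E F-p->C F-q->E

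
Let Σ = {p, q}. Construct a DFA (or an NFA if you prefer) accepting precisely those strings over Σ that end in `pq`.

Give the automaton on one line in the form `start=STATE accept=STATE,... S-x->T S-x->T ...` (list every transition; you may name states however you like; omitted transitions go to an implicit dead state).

Remember how much of `pq` the current input suffix matches. State s0 means no match yet; s1 means the last symbol is `p`; s2 means the last 2 symbols are `pq`. Only s2 accepts. On a mismatch, fall back to the longest proper suffix that is still a prefix of `pq`.
3 states suffice.
        p   q  
>  s0   s1  s0 
   s1   s1  s2 
 * s2   s1  s0 
(> = start, * = accepting)

start=s0 accept=s2 s0-p->s1 s0-q->s0 s1-p->s1 s1-q->s2 s2-p->s1 s2-q->s0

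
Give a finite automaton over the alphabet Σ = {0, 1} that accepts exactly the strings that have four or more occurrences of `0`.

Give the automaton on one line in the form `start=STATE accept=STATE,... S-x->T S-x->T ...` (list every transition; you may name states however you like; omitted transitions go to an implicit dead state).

Count `0`s, saturating at 5: states q0 through q4 mean 0 through 4 `0`s seen; q5 means more than 4. Each `0` increments (capped at q5); other symbols loop. Accept from {q4, q5}.
        0   1  
>  q0   q1  q0 
   q1   q2  q1 
   q2   q3  q2 
   q3   q4  q3 
 * q4   q5  q4 
 * q5   q5  q5 
(> = start, * = accepting)

start=q0 accept=q4,q5 q0-0->q1 q0-1->q0 q1-0->q2 q1-1->q1 q2-0->q3 q2-1->q2 q3-0->q4 q3-1->q3 q4-0->q5 q4-1->q4 q5-0->q5 q5-1->q5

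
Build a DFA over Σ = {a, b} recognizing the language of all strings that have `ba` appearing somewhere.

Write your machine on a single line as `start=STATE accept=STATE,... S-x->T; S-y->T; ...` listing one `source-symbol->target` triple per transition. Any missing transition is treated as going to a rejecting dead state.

Track how much of `ba` has been matched so far: state q0 is no progress, q2 is the absorbing accept state reached once `ba` has occurred. Intermediate states record partial matches; on a mismatch, fall back to the longest reusable overlap.
A 3-state machine:
        a   b  
>  q0   q0  q1 
   q1   q2  q1 
 * q2   q2  q2 
(> = start, * = accepting)

start=q0; accept=q2; q0-a->q0; q0-b->q1; q1-a->q2; q1-b->q1; q2-a->q2; q2-b->q2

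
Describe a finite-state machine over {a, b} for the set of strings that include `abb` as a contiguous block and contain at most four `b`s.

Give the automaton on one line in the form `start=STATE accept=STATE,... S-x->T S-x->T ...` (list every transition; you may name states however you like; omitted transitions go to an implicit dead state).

start=q0 accept=q6,q10,q14 q0-a->q1 q0-b->q2 q1-a->q1 q1-b->q3 q2-a->q4 q2-b->q5 q3-a->q4 q3-b->q6 q4-a->q4 q4-b->q7 q5-a->q8 q5-b->q9 q6-a->q6 q6-b->q10 q7-a->q8 q7-b->q10 q8-a->q8 q8-b->q11 q9-a->q12 q9-b->q13 q10-a->q10 q10-b->q14 q11-a->q12 q11-b->q14 q12-a->q12 q12-b->q15 q13-a->q16 q13-b->q17 q14-a->q14 q14-b->q18 q15-a->q16 q15-b->q18 q16-a->q16 q16-b->q19 q17-a->q20 q17-b->q17 q18-a->q18 q18-b->q18 q19-a->q20 q19-b->q18 q20-a->q20 q20-b->q19

Handle the two conditions separately and then intersect. The first has 4 states tracking whether and how much of `abb` has been seen; the second has 6 states tracking the count of `b`s, saturating at 5. A product state is a pair (one from each), accepting exactly when both do.
21 states suffice.
          a    b  
>  q0     q1   q2 
   q1     q1   q3 
   q2     q4   q5 
   q3     q4   q6 
   q4     q4   q7 
   q5     q8   q9 
 * q6     q6  q10 
   q7     q8  q10 
   q8     q8  q11 
   q9    q12  q13 
 * q10   q10  q14 
   q11   q12  q14 
   q12   q12  q15 
   q13   q16  q17 
 * q14   q14  q18 
   q15   q16  q18 
   q16   q16  q19 
   q17   q20  q17 
   q18   q18  q18 
   q19   q20  q18 
   q20   q20  q19 
(> = start, * = accepting)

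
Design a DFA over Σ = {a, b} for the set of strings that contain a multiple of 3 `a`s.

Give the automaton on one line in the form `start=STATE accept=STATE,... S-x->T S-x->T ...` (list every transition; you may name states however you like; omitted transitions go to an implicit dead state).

Keep the running count of `a`s modulo 3: each `a` advances along the cycle S0 → S1 → S2 → S0 while other symbols loop. Accept at S0.
3 states suffice.
        a   b  
>* S0   S1  S0 
   S1   S2  S1 
   S2   S0  S2 
(> = start, * = accepting)

start=S0 accept=S0 S0-a->S1 S0-b->S0 S1-a->S2 S1-b->S1 S2-a->S0 S2-b->S2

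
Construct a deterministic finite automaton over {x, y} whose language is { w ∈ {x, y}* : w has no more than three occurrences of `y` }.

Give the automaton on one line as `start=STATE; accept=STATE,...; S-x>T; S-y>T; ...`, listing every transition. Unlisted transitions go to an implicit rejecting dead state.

Only the number of `y`s matters, and only up to 4. Make a chain s0 → s1 → s2 → s3 → s4 advanced by each `y` (with s4 absorbing); every other symbol self-loops. The accepting set is {s0, s1, s2, s3}.
With 5 states:
        x   y  
>* s0   s0  s1 
 * s1   s1  s2 
 * s2   s2  s3 
 * s3   s3  s4 
   s4   s4  s4 
(> = start, * = accepting)

start=s0; accept=s0,s1,s2,s3; s0-x>s0; s0-y>s1; s1-x>s1; s1-y>s2; s2-x>s2; s2-y>s3; s3-x>s3; s3-y>s4; s4-x>s4; s4-y>s4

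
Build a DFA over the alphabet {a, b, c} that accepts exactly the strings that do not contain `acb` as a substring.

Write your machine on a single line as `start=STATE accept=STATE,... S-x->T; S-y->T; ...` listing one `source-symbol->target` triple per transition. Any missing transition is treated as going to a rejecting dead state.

start=q0; accept=q0,q1,q2; q0-a->q1; q0-b->q0; q0-c->q0; q1-a->q1; q1-b->q0; q1-c->q2; q2-a->q1; q2-b->q3; q2-c->q0; q3-a->q3; q3-b->q3; q3-c->q3

Track partial matches of the forbidden pattern `acb`. State q3 is a dead state reached once `acb` has occurred; every other state accepts. q0 means no part of `acb` is currently matched.
4 states suffice.
        a   b   c  
>* q0   q1  q0  q0 
 * q1   q1  q0  q2 
 * q2   q1  q3  q0 
   q3   q3  q3  q3 
(> = start, * = accepting)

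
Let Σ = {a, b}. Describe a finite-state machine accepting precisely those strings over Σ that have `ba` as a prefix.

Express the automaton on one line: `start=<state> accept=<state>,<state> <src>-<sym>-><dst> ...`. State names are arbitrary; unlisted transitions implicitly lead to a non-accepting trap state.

Check the first 2 symbols one by one: q0 through q1 record how many have matched `ba` so far; any wrong symbol goes to the dead state q3. After all 2 match we enter the accepting sink q2.
A 4-state machine:
        a   b  
>  q0   q3  q1 
   q1   q2  q3 
 * q2   q2  q2 
   q3   q3  q3 
(> = start, * = accepting)

start=q0 accept=q2 q0-a->q3 q0-b->q1 q1-a->q2 q1-b->q3 q2-a->q2 q2-b->q2 q3-a->q3 q3-b->q3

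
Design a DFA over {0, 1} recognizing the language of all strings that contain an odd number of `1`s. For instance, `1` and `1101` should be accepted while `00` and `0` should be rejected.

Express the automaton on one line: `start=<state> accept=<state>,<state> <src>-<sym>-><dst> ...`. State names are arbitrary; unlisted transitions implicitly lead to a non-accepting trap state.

Keep the running count of `1`s modulo 2: each `1` advances along the cycle S0 → S1 → S0 while other symbols loop. Accept at S1.
2 states suffice.
        0   1  
>  S0   S0  S1 
 * S1   S1  S0 
(> = start, * = accepting)

start=S0 accept=S1 S0-0->S0 S0-1->S1 S1-0->S1 S1-1->S0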